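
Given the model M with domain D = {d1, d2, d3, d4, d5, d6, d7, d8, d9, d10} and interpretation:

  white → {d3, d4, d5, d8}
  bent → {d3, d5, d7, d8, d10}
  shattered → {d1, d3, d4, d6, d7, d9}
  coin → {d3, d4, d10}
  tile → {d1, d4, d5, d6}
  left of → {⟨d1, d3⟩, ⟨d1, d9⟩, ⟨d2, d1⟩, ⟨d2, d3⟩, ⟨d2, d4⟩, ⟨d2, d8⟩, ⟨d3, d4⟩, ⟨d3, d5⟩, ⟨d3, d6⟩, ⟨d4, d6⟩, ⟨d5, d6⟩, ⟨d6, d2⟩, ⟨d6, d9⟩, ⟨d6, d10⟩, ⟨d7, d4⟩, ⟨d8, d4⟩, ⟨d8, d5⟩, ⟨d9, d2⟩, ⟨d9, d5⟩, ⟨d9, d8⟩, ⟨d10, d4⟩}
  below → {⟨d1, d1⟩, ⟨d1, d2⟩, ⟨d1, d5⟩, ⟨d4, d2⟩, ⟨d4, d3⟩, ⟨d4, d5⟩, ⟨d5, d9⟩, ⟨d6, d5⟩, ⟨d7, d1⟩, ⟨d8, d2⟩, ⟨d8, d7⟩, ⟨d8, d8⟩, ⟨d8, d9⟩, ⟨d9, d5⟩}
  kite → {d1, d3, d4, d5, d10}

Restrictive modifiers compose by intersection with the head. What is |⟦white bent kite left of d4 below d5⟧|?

0

⟦left of d4⟧ = {x : ⟨x, d4⟩ ∈ ⟦left of⟧} = {d2, d3, d7, d8, d10}
⟦below d5⟧ = {x : ⟨x, d5⟩ ∈ ⟦below⟧} = {d1, d4, d6, d9}
⟦kite⟧ = {d1, d3, d4, d5, d10}
… ∩ ⟦left of d4⟧ = {d1, d3, d4, d5, d10} ∩ {d2, d3, d7, d8, d10} = {d3, d10}
… ∩ ⟦below d5⟧ = {d3, d10} ∩ {d1, d4, d6, d9} = ∅
… ∩ ⟦white⟧ = ∅ ∩ {d3, d4, d5, d8} = ∅
… ∩ ⟦bent⟧ = ∅ ∩ {d3, d5, d7, d8, d10} = ∅
⟦white bent kite left of d4 below d5⟧ = ∅, so the cardinality is 0.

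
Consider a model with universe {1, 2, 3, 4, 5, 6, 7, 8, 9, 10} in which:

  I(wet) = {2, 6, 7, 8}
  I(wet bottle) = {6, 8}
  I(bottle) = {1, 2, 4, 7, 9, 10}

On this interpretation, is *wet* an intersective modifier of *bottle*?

⟦wet⟧ ∩ ⟦bottle⟧ = {2, 6, 7, 8} ∩ {1, 2, 4, 7, 9, 10} = {2, 7}
Observed ⟦wet bottle⟧ = {6, 8}.
These differ, so the modifier is not intersective in this model.

no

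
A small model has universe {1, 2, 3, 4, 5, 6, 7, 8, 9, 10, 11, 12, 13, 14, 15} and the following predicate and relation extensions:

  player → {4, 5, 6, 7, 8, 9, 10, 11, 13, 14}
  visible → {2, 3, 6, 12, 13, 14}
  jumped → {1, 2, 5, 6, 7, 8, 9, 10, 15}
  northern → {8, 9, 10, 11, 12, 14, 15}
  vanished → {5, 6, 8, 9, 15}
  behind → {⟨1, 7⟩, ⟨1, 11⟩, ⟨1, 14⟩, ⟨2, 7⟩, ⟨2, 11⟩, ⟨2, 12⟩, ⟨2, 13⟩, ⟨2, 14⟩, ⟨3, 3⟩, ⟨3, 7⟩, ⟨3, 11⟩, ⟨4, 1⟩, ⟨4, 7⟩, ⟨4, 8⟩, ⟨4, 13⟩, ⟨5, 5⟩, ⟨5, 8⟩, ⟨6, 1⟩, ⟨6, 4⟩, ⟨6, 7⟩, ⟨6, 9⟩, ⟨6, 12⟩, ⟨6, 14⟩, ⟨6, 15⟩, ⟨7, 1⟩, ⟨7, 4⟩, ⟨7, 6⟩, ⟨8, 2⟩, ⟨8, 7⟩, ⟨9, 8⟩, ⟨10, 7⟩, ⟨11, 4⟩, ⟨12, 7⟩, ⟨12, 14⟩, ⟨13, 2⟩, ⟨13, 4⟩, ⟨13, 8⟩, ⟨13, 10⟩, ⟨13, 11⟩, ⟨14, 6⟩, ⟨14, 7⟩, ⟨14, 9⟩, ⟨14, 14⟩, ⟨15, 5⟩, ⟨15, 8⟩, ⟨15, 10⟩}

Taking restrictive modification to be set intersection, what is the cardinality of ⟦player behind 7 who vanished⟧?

2

⟦behind 7⟧ = {x : ⟨x, 7⟩ ∈ ⟦behind⟧} = {1, 2, 3, 4, 6, 8, 10, 12, 14}
⟦who vanished⟧ = ⟦vanished⟧ = {5, 6, 8, 9, 15}
⟦player⟧ = {4, 5, 6, 7, 8, 9, 10, 11, 13, 14}
… ∩ ⟦behind 7⟧ = {4, 5, 6, 7, 8, 9, 10, 11, 13, 14} ∩ {1, 2, 3, 4, 6, 8, 10, 12, 14} = {4, 6, 8, 10, 14}
… ∩ ⟦who vanished⟧ = {4, 6, 8, 10, 14} ∩ {5, 6, 8, 9, 15} = {6, 8}
⟦player behind 7 who vanished⟧ = {6, 8}, so the cardinality is 2.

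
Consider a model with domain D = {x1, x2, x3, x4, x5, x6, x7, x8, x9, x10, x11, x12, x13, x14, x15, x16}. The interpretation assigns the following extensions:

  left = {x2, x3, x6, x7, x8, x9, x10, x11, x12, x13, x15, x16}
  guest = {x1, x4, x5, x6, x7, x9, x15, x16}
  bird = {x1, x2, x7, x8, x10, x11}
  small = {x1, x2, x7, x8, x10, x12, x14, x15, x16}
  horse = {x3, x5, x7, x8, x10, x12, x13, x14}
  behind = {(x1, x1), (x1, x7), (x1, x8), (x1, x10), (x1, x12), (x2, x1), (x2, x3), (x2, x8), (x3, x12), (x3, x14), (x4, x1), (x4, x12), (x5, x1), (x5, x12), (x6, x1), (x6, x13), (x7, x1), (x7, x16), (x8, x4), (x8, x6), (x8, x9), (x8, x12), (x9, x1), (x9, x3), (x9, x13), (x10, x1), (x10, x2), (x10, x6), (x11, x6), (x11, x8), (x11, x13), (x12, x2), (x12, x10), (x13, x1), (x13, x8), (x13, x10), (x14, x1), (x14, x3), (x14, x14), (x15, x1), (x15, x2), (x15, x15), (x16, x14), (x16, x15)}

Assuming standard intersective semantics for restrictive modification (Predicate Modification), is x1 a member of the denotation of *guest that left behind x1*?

no

⟦that left⟧ = ⟦left⟧ = {x2, x3, x6, x7, x8, x9, x10, x11, x12, x13, x15, x16}
⟦behind x1⟧ = {x : ⟨x, x1⟩ ∈ ⟦behind⟧} = {x1, x2, x4, x5, x6, x7, x9, x10, x13, x14, x15}
⟦guest⟧ = {x1, x4, x5, x6, x7, x9, x15, x16}
… ∩ ⟦that left⟧ = {x1, x4, x5, x6, x7, x9, x15, x16} ∩ {x2, x3, x6, x7, x8, x9, x10, x11, x12, x13, x15, x16} = {x6, x7, x9, x15, x16}
… ∩ ⟦behind x1⟧ = {x6, x7, x9, x15, x16} ∩ {x1, x2, x4, x5, x6, x7, x9, x10, x13, x14, x15} = {x6, x7, x9, x15}
⟦guest that left behind x1⟧ = {x6, x7, x9, x15}; x1 ∉ this set.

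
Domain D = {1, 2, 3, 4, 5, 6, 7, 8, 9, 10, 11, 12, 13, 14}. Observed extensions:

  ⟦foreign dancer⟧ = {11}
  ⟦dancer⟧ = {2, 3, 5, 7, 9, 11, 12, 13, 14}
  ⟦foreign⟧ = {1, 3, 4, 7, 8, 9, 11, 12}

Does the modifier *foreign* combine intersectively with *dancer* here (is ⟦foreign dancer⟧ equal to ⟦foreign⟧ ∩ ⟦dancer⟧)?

⟦foreign⟧ ∩ ⟦dancer⟧ = {1, 3, 4, 7, 8, 9, 11, 12} ∩ {2, 3, 5, 7, 9, 11, 12, 13, 14} = {3, 7, 9, 11, 12}
Observed ⟦foreign dancer⟧ = {11}.
These differ, so the modifier is not intersective in this model.

no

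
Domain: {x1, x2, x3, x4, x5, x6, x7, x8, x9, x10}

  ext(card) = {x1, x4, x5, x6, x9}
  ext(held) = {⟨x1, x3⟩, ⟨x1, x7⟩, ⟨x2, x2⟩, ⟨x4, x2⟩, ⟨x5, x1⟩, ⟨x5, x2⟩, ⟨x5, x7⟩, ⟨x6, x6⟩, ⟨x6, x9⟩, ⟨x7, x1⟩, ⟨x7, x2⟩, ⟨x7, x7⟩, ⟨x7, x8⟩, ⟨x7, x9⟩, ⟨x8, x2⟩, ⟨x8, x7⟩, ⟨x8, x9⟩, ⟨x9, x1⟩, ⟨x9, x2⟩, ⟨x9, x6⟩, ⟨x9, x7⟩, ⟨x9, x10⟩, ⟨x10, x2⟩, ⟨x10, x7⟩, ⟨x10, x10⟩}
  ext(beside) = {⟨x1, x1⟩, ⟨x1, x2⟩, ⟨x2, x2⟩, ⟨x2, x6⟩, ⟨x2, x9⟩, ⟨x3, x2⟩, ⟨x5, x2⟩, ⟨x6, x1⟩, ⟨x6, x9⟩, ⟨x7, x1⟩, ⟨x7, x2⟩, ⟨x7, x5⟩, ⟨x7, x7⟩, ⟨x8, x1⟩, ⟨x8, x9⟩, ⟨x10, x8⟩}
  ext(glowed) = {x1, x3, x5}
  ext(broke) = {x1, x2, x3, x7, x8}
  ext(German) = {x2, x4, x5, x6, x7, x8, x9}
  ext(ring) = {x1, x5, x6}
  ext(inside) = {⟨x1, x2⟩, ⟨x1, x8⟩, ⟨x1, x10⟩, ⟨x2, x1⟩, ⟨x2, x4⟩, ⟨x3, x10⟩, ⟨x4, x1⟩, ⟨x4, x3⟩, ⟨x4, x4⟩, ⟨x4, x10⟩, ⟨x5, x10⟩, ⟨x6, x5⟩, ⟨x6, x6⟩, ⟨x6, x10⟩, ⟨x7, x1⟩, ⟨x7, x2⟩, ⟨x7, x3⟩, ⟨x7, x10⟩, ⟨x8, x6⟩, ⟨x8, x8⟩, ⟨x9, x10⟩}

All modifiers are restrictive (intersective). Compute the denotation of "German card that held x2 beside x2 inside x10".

{x5}

⟦that held x2⟧ = {x : ⟨x, x2⟩ ∈ ⟦held⟧} = {x2, x4, x5, x7, x8, x9, x10}
⟦beside x2⟧ = {x : ⟨x, x2⟩ ∈ ⟦beside⟧} = {x1, x2, x3, x5, x7}
⟦inside x10⟧ = {x : ⟨x, x10⟩ ∈ ⟦inside⟧} = {x1, x3, x4, x5, x6, x7, x9}
⟦card⟧ = {x1, x4, x5, x6, x9}
… ∩ ⟦that held x2⟧ = {x1, x4, x5, x6, x9} ∩ {x2, x4, x5, x7, x8, x9, x10} = {x4, x5, x9}
… ∩ ⟦beside x2⟧ = {x4, x5, x9} ∩ {x1, x2, x3, x5, x7} = {x5}
… ∩ ⟦inside x10⟧ = {x5} ∩ {x1, x3, x4, x5, x6, x7, x9} = {x5}
… ∩ ⟦German⟧ = {x5} ∩ {x2, x4, x5, x6, x7, x8, x9} = {x5}
So ⟦German card that held x2 beside x2 inside x10⟧ = {x5}.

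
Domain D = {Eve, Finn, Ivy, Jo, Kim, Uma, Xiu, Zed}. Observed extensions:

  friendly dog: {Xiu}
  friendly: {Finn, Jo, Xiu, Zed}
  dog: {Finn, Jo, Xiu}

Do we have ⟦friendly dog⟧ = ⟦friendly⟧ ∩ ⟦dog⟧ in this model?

no

⟦friendly⟧ ∩ ⟦dog⟧ = {Finn, Jo, Xiu, Zed} ∩ {Finn, Jo, Xiu} = {Finn, Jo, Xiu}
Observed ⟦friendly dog⟧ = {Xiu}.
These differ, so the modifier is not intersective in this model.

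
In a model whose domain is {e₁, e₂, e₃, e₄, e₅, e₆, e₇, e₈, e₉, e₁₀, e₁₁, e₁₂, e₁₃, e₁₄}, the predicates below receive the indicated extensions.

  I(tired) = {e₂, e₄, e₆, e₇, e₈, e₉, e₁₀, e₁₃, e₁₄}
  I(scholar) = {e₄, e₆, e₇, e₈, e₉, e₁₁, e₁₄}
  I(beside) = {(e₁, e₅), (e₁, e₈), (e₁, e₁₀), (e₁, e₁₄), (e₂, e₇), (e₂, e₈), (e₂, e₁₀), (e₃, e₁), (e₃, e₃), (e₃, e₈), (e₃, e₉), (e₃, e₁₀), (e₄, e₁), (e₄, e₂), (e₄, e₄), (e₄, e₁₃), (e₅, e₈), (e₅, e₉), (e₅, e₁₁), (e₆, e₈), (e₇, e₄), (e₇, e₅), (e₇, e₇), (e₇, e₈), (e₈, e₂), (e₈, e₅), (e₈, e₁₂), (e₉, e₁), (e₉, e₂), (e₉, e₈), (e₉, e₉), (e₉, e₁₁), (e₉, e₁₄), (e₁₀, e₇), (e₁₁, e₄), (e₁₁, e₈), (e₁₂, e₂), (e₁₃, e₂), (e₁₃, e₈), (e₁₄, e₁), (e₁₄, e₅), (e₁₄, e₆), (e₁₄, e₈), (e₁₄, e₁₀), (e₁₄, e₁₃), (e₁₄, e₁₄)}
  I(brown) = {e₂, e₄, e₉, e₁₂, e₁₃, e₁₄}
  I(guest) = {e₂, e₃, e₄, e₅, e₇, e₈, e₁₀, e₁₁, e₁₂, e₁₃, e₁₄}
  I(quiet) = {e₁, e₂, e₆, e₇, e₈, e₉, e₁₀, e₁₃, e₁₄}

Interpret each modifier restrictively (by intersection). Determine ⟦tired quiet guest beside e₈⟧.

{e₂, e₇, e₁₃, e₁₄}

⟦beside e₈⟧ = {x : ⟨x, e₈⟩ ∈ ⟦beside⟧} = {e₁, e₂, e₃, e₅, e₆, e₇, e₉, e₁₁, e₁₃, e₁₄}
⟦guest⟧ = {e₂, e₃, e₄, e₅, e₇, e₈, e₁₀, e₁₁, e₁₂, e₁₃, e₁₄}
… ∩ ⟦beside e₈⟧ = {e₂, e₃, e₄, e₅, e₇, e₈, e₁₀, e₁₁, e₁₂, e₁₃, e₁₄} ∩ {e₁, e₂, e₃, e₅, e₆, e₇, e₉, e₁₁, e₁₃, e₁₄} = {e₂, e₃, e₅, e₇, e₁₁, e₁₃, e₁₄}
… ∩ ⟦tired⟧ = {e₂, e₃, e₅, e₇, e₁₁, e₁₃, e₁₄} ∩ {e₂, e₄, e₆, e₇, e₈, e₉, e₁₀, e₁₃, e₁₄} = {e₂, e₇, e₁₃, e₁₄}
… ∩ ⟦quiet⟧ = {e₂, e₇, e₁₃, e₁₄} ∩ {e₁, e₂, e₆, e₇, e₈, e₉, e₁₀, e₁₃, e₁₄} = {e₂, e₇, e₁₃, e₁₄}
So ⟦tired quiet guest beside e₈⟧ = {e₂, e₇, e₁₃, e₁₄}.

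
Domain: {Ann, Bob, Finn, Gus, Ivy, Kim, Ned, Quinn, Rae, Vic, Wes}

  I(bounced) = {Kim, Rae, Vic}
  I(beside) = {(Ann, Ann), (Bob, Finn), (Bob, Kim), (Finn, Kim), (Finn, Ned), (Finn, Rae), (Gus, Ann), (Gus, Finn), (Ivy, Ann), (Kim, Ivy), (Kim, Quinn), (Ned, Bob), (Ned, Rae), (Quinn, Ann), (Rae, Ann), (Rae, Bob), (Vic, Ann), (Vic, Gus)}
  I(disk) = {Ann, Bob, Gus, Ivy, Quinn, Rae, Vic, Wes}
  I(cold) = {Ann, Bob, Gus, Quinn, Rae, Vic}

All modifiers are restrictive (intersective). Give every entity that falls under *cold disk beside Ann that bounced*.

⟦beside Ann⟧ = {x : ⟨x, Ann⟩ ∈ ⟦beside⟧} = {Ann, Gus, Ivy, Quinn, Rae, Vic}
⟦that bounced⟧ = ⟦bounced⟧ = {Kim, Rae, Vic}
⟦disk⟧ = {Ann, Bob, Gus, Ivy, Quinn, Rae, Vic, Wes}
… ∩ ⟦beside Ann⟧ = {Ann, Bob, Gus, Ivy, Quinn, Rae, Vic, Wes} ∩ {Ann, Gus, Ivy, Quinn, Rae, Vic} = {Ann, Gus, Ivy, Quinn, Rae, Vic}
… ∩ ⟦that bounced⟧ = {Ann, Gus, Ivy, Quinn, Rae, Vic} ∩ {Kim, Rae, Vic} = {Rae, Vic}
… ∩ ⟦cold⟧ = {Rae, Vic} ∩ {Ann, Bob, Gus, Quinn, Rae, Vic} = {Rae, Vic}
So ⟦cold disk beside Ann that bounced⟧ = {Rae, Vic}.

{Rae, Vic}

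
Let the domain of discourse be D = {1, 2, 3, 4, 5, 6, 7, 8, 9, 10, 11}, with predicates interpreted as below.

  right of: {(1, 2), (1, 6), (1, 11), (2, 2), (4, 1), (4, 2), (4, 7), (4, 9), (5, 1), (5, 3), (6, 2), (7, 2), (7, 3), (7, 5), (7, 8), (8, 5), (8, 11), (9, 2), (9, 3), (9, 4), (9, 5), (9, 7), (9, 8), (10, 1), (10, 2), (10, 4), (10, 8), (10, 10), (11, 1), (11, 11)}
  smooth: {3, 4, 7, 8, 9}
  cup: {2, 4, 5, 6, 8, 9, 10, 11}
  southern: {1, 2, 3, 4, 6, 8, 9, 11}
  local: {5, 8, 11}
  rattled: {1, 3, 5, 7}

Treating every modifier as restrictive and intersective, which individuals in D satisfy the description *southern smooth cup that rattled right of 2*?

⟦that rattled⟧ = ⟦rattled⟧ = {1, 3, 5, 7}
⟦right of 2⟧ = {x : ⟨x, 2⟩ ∈ ⟦right of⟧} = {1, 2, 4, 6, 7, 9, 10}
⟦cup⟧ = {2, 4, 5, 6, 8, 9, 10, 11}
… ∩ ⟦that rattled⟧ = {2, 4, 5, 6, 8, 9, 10, 11} ∩ {1, 3, 5, 7} = {5}
… ∩ ⟦right of 2⟧ = {5} ∩ {1, 2, 4, 6, 7, 9, 10} = ∅
… ∩ ⟦southern⟧ = ∅ ∩ {1, 2, 3, 4, 6, 8, 9, 11} = ∅
… ∩ ⟦smooth⟧ = ∅ ∩ {3, 4, 7, 8, 9} = ∅
So ⟦southern smooth cup that rattled right of 2⟧ = {}.

{}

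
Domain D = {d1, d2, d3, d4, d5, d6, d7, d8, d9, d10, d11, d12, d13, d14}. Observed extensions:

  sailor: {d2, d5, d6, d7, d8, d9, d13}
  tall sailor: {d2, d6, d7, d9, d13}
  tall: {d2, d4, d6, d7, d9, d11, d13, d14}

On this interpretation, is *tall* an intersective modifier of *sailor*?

⟦tall⟧ ∩ ⟦sailor⟧ = {d2, d4, d6, d7, d9, d11, d13, d14} ∩ {d2, d5, d6, d7, d8, d9, d13} = {d2, d6, d7, d9, d13}
Observed ⟦tall sailor⟧ = {d2, d6, d7, d9, d13}.
These coincide, so the modifier is intersective here.

yes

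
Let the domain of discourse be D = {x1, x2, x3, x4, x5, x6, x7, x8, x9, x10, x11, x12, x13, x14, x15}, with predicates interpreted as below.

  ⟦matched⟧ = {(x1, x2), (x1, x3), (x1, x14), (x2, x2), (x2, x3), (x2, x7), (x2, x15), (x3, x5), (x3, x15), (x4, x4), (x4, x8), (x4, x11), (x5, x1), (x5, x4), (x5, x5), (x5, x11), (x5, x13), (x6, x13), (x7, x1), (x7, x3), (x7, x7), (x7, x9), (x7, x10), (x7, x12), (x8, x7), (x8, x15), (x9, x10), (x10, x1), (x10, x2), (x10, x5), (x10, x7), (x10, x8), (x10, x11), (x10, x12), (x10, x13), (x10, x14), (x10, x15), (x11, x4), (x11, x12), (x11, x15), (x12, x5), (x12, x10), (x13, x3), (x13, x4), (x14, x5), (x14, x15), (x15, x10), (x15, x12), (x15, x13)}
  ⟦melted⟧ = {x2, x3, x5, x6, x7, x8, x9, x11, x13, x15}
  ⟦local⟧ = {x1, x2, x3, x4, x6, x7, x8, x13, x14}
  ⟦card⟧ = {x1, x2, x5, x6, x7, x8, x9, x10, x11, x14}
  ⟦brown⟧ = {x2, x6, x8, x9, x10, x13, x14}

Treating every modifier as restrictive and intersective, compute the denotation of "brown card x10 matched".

{x2, x8, x14}

⟦x10 matched⟧ = {x : ⟨x10, x⟩ ∈ ⟦matched⟧} = {x1, x2, x5, x7, x8, x11, x12, x13, x14, x15}
⟦card⟧ = {x1, x2, x5, x6, x7, x8, x9, x10, x11, x14}
… ∩ ⟦x10 matched⟧ = {x1, x2, x5, x6, x7, x8, x9, x10, x11, x14} ∩ {x1, x2, x5, x7, x8, x11, x12, x13, x14, x15} = {x1, x2, x5, x7, x8, x11, x14}
… ∩ ⟦brown⟧ = {x1, x2, x5, x7, x8, x11, x14} ∩ {x2, x6, x8, x9, x10, x13, x14} = {x2, x8, x14}
So ⟦brown card x10 matched⟧ = {x2, x8, x14}.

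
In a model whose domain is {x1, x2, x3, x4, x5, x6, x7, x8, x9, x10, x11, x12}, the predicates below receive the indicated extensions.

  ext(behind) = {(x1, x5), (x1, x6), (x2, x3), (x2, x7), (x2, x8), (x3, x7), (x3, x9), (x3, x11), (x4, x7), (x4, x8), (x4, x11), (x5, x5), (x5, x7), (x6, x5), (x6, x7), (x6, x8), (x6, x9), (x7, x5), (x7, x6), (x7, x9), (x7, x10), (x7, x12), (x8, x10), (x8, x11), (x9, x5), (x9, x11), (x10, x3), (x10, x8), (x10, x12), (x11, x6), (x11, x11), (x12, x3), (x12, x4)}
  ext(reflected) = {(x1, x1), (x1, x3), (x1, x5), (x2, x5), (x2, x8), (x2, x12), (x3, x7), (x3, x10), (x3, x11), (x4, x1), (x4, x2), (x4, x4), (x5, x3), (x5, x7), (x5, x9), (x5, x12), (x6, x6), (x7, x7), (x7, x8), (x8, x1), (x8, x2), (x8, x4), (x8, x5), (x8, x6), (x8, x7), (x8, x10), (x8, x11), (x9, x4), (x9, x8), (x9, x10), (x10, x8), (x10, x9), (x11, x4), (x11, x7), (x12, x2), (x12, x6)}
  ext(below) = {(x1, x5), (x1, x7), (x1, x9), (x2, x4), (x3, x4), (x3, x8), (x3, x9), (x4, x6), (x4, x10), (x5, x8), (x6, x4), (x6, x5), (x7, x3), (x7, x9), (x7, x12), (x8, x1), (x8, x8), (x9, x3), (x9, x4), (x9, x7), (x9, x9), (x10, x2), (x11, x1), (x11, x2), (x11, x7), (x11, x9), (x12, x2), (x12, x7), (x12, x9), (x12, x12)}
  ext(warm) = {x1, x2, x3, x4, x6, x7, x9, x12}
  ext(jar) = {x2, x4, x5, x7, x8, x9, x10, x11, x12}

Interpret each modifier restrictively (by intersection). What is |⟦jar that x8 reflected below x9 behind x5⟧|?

1

⟦that x8 reflected⟧ = {x : ⟨x8, x⟩ ∈ ⟦reflected⟧} = {x1, x2, x4, x5, x6, x7, x10, x11}
⟦below x9⟧ = {x : ⟨x, x9⟩ ∈ ⟦below⟧} = {x1, x3, x7, x9, x11, x12}
⟦behind x5⟧ = {x : ⟨x, x5⟩ ∈ ⟦behind⟧} = {x1, x5, x6, x7, x9}
⟦jar⟧ = {x2, x4, x5, x7, x8, x9, x10, x11, x12}
… ∩ ⟦that x8 reflected⟧ = {x2, x4, x5, x7, x8, x9, x10, x11, x12} ∩ {x1, x2, x4, x5, x6, x7, x10, x11} = {x2, x4, x5, x7, x10, x11}
… ∩ ⟦below x9⟧ = {x2, x4, x5, x7, x10, x11} ∩ {x1, x3, x7, x9, x11, x12} = {x7, x11}
… ∩ ⟦behind x5⟧ = {x7, x11} ∩ {x1, x5, x6, x7, x9} = {x7}
⟦jar that x8 reflected below x9 behind x5⟧ = {x7}, so the cardinality is 1.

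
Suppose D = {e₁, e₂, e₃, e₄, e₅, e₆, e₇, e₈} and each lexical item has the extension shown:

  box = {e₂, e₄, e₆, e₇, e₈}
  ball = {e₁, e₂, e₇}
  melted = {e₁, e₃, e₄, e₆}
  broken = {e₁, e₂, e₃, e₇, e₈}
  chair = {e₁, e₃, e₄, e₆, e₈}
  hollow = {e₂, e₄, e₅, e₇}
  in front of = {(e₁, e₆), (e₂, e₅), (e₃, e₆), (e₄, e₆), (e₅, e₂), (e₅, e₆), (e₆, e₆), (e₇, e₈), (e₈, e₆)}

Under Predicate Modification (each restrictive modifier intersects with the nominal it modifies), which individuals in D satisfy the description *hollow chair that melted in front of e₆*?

{e₄}

⟦that melted⟧ = ⟦melted⟧ = {e₁, e₃, e₄, e₆}
⟦in front of e₆⟧ = {x : ⟨x, e₆⟩ ∈ ⟦in front of⟧} = {e₁, e₃, e₄, e₅, e₆, e₈}
⟦chair⟧ = {e₁, e₃, e₄, e₆, e₈}
… ∩ ⟦that melted⟧ = {e₁, e₃, e₄, e₆, e₈} ∩ {e₁, e₃, e₄, e₆} = {e₁, e₃, e₄, e₆}
… ∩ ⟦in front of e₆⟧ = {e₁, e₃, e₄, e₆} ∩ {e₁, e₃, e₄, e₅, e₆, e₈} = {e₁, e₃, e₄, e₆}
… ∩ ⟦hollow⟧ = {e₁, e₃, e₄, e₆} ∩ {e₂, e₄, e₅, e₇} = {e₄}
So ⟦hollow chair that melted in front of e₆⟧ = {e₄}.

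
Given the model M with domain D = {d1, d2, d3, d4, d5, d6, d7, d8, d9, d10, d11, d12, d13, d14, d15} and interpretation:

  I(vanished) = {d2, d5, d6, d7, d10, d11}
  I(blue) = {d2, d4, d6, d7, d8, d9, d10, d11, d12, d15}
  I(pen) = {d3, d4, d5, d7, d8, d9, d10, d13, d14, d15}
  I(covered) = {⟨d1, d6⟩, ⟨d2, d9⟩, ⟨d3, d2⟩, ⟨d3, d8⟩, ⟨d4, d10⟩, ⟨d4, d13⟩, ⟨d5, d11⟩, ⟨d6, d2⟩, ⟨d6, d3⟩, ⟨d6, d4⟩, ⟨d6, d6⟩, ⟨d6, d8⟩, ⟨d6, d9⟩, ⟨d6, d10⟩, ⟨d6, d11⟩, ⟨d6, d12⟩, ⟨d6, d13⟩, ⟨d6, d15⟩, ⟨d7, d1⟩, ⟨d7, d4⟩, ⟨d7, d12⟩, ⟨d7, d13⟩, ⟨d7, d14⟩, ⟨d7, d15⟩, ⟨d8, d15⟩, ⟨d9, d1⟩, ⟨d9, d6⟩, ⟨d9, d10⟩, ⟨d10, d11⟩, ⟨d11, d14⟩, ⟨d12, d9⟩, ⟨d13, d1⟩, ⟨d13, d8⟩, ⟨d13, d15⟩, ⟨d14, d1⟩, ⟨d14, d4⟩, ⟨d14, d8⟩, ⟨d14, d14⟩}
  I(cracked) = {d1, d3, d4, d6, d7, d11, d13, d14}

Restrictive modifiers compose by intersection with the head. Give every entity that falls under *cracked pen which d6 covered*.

{d3, d4, d13}

⟦which d6 covered⟧ = {x : ⟨d6, x⟩ ∈ ⟦covered⟧} = {d2, d3, d4, d6, d8, d9, d10, d11, d12, d13, d15}
⟦pen⟧ = {d3, d4, d5, d7, d8, d9, d10, d13, d14, d15}
… ∩ ⟦which d6 covered⟧ = {d3, d4, d5, d7, d8, d9, d10, d13, d14, d15} ∩ {d2, d3, d4, d6, d8, d9, d10, d11, d12, d13, d15} = {d3, d4, d8, d9, d10, d13, d15}
… ∩ ⟦cracked⟧ = {d3, d4, d8, d9, d10, d13, d15} ∩ {d1, d3, d4, d6, d7, d11, d13, d14} = {d3, d4, d13}
So ⟦cracked pen which d6 covered⟧ = {d3, d4, d13}.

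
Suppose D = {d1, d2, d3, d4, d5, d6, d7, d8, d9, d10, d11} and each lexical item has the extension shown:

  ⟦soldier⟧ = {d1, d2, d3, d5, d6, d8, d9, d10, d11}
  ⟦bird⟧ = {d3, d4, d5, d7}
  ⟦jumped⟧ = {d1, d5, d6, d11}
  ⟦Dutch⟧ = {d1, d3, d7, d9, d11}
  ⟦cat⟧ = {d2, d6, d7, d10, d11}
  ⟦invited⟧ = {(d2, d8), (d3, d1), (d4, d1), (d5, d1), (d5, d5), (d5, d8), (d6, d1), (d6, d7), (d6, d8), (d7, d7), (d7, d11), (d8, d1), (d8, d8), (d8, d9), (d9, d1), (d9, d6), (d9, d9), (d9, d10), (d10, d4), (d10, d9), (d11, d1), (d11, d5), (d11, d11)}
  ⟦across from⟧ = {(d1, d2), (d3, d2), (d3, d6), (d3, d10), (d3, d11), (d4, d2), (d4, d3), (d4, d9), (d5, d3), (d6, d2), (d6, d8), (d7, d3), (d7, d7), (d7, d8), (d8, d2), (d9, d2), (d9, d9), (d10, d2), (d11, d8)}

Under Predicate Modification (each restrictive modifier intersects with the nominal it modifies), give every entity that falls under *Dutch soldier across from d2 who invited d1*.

{d3, d9}

⟦across from d2⟧ = {x : ⟨x, d2⟩ ∈ ⟦across from⟧} = {d1, d3, d4, d6, d8, d9, d10}
⟦who invited d1⟧ = {x : ⟨x, d1⟩ ∈ ⟦invited⟧} = {d3, d4, d5, d6, d8, d9, d11}
⟦soldier⟧ = {d1, d2, d3, d5, d6, d8, d9, d10, d11}
… ∩ ⟦across from d2⟧ = {d1, d2, d3, d5, d6, d8, d9, d10, d11} ∩ {d1, d3, d4, d6, d8, d9, d10} = {d1, d3, d6, d8, d9, d10}
… ∩ ⟦who invited d1⟧ = {d1, d3, d6, d8, d9, d10} ∩ {d3, d4, d5, d6, d8, d9, d11} = {d3, d6, d8, d9}
… ∩ ⟦Dutch⟧ = {d3, d6, d8, d9} ∩ {d1, d3, d7, d9, d11} = {d3, d9}
So ⟦Dutch soldier across from d2 who invited d1⟧ = {d3, d9}.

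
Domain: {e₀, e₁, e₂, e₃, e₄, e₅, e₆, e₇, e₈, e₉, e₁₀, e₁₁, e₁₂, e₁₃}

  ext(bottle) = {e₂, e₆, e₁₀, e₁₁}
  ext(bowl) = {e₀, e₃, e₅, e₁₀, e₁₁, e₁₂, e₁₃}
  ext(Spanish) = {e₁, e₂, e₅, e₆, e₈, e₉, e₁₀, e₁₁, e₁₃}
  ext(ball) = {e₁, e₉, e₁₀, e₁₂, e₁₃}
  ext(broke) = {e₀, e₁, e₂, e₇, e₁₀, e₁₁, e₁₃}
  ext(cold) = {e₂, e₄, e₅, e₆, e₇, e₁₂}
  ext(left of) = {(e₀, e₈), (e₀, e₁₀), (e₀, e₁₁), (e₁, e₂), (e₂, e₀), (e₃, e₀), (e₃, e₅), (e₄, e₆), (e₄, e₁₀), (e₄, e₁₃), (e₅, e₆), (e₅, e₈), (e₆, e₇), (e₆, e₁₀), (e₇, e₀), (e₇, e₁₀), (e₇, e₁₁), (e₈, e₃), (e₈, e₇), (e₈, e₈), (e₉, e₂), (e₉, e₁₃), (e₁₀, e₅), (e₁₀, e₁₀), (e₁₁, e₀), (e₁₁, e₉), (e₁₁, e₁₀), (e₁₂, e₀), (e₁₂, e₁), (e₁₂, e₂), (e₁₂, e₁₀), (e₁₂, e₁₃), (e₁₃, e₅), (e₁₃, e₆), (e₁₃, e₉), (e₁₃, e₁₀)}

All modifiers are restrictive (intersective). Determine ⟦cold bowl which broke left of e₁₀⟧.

⟦which broke⟧ = ⟦broke⟧ = {e₀, e₁, e₂, e₇, e₁₀, e₁₁, e₁₃}
⟦left of e₁₀⟧ = {x : ⟨x, e₁₀⟩ ∈ ⟦left of⟧} = {e₀, e₄, e₆, e₇, e₁₀, e₁₁, e₁₂, e₁₃}
⟦bowl⟧ = {e₀, e₃, e₅, e₁₀, e₁₁, e₁₂, e₁₃}
… ∩ ⟦which broke⟧ = {e₀, e₃, e₅, e₁₀, e₁₁, e₁₂, e₁₃} ∩ {e₀, e₁, e₂, e₇, e₁₀, e₁₁, e₁₃} = {e₀, e₁₀, e₁₁, e₁₃}
… ∩ ⟦left of e₁₀⟧ = {e₀, e₁₀, e₁₁, e₁₃} ∩ {e₀, e₄, e₆, e₇, e₁₀, e₁₁, e₁₂, e₁₃} = {e₀, e₁₀, e₁₁, e₁₃}
… ∩ ⟦cold⟧ = {e₀, e₁₀, e₁₁, e₁₃} ∩ {e₂, e₄, e₅, e₆, e₇, e₁₂} = ∅
So ⟦cold bowl which broke left of e₁₀⟧ = ∅.

∅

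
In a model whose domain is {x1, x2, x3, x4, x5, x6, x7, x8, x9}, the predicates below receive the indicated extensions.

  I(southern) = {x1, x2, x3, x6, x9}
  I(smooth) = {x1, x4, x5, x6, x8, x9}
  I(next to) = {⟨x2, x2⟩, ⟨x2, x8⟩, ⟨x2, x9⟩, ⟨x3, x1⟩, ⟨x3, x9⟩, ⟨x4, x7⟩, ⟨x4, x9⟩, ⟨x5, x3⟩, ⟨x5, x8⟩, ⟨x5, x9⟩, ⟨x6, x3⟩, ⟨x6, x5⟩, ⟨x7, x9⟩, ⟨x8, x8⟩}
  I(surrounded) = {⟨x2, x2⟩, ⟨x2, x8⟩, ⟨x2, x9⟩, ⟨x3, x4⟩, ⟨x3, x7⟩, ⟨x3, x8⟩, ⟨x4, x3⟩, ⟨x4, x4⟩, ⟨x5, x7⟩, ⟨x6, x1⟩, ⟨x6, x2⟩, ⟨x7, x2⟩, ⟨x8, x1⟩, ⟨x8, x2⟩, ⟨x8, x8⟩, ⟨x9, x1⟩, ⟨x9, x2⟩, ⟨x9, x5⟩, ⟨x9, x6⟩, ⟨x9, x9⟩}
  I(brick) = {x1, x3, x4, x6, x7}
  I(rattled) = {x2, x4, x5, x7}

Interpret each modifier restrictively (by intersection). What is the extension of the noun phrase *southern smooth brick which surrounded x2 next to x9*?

⟦which surrounded x2⟧ = {x : ⟨x, x2⟩ ∈ ⟦surrounded⟧} = {x2, x6, x7, x8, x9}
⟦next to x9⟧ = {x : ⟨x, x9⟩ ∈ ⟦next to⟧} = {x2, x3, x4, x5, x7}
⟦brick⟧ = {x1, x3, x4, x6, x7}
… ∩ ⟦which surrounded x2⟧ = {x1, x3, x4, x6, x7} ∩ {x2, x6, x7, x8, x9} = {x6, x7}
… ∩ ⟦next to x9⟧ = {x6, x7} ∩ {x2, x3, x4, x5, x7} = {x7}
… ∩ ⟦southern⟧ = {x7} ∩ {x1, x2, x3, x6, x9} = ∅
… ∩ ⟦smooth⟧ = ∅ ∩ {x1, x4, x5, x6, x8, x9} = ∅
So ⟦southern smooth brick which surrounded x2 next to x9⟧ = ∅.

∅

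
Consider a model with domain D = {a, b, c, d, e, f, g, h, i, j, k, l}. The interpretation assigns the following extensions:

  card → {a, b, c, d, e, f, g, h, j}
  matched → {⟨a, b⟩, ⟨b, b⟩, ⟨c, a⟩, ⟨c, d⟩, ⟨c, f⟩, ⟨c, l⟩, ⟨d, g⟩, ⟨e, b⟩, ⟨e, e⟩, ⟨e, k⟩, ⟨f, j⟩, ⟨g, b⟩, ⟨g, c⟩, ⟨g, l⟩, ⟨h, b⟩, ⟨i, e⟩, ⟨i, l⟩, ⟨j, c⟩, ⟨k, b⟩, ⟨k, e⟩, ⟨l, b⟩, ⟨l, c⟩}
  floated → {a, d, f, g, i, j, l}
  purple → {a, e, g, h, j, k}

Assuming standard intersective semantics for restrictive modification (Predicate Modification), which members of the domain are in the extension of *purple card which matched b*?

{a, e, g, h}

⟦which matched b⟧ = {x : ⟨x, b⟩ ∈ ⟦matched⟧} = {a, b, e, g, h, k, l}
⟦card⟧ = {a, b, c, d, e, f, g, h, j}
… ∩ ⟦which matched b⟧ = {a, b, c, d, e, f, g, h, j} ∩ {a, b, e, g, h, k, l} = {a, b, e, g, h}
… ∩ ⟦purple⟧ = {a, b, e, g, h} ∩ {a, e, g, h, j, k} = {a, e, g, h}
So ⟦purple card which matched b⟧ = {a, e, g, h}.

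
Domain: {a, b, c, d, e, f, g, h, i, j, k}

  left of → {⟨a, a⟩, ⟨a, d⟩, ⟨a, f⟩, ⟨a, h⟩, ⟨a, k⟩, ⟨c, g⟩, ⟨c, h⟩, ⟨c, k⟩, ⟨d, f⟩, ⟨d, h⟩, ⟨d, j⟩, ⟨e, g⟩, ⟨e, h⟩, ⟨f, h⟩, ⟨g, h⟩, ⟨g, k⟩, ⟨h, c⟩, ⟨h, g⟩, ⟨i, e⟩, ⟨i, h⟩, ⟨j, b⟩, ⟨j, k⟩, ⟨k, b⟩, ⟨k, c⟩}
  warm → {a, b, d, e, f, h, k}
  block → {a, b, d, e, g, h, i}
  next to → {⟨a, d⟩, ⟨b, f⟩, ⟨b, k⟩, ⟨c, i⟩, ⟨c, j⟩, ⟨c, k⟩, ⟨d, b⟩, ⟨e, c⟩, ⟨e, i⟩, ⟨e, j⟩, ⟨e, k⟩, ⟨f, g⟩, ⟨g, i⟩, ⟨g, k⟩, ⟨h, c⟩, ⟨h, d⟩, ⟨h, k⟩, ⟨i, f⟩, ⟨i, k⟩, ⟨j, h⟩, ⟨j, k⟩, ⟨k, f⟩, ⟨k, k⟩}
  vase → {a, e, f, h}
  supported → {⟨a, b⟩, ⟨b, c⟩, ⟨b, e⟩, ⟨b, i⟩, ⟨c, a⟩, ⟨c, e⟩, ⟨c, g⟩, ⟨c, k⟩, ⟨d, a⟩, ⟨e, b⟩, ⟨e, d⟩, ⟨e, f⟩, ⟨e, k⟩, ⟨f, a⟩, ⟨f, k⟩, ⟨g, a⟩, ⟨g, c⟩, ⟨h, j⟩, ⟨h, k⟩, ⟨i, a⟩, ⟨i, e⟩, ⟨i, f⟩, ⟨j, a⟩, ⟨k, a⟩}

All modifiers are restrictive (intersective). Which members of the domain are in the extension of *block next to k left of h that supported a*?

⟦next to k⟧ = {x : ⟨x, k⟩ ∈ ⟦next to⟧} = {b, c, e, g, h, i, j, k}
⟦left of h⟧ = {x : ⟨x, h⟩ ∈ ⟦left of⟧} = {a, c, d, e, f, g, i}
⟦that supported a⟧ = {x : ⟨x, a⟩ ∈ ⟦supported⟧} = {c, d, f, g, i, j, k}
⟦block⟧ = {a, b, d, e, g, h, i}
… ∩ ⟦next to k⟧ = {a, b, d, e, g, h, i} ∩ {b, c, e, g, h, i, j, k} = {b, e, g, h, i}
… ∩ ⟦left of h⟧ = {b, e, g, h, i} ∩ {a, c, d, e, f, g, i} = {e, g, i}
… ∩ ⟦that supported a⟧ = {e, g, i} ∩ {c, d, f, g, i, j, k} = {g, i}
So ⟦block next to k left of h that supported a⟧ = {g, i}.

{g, i}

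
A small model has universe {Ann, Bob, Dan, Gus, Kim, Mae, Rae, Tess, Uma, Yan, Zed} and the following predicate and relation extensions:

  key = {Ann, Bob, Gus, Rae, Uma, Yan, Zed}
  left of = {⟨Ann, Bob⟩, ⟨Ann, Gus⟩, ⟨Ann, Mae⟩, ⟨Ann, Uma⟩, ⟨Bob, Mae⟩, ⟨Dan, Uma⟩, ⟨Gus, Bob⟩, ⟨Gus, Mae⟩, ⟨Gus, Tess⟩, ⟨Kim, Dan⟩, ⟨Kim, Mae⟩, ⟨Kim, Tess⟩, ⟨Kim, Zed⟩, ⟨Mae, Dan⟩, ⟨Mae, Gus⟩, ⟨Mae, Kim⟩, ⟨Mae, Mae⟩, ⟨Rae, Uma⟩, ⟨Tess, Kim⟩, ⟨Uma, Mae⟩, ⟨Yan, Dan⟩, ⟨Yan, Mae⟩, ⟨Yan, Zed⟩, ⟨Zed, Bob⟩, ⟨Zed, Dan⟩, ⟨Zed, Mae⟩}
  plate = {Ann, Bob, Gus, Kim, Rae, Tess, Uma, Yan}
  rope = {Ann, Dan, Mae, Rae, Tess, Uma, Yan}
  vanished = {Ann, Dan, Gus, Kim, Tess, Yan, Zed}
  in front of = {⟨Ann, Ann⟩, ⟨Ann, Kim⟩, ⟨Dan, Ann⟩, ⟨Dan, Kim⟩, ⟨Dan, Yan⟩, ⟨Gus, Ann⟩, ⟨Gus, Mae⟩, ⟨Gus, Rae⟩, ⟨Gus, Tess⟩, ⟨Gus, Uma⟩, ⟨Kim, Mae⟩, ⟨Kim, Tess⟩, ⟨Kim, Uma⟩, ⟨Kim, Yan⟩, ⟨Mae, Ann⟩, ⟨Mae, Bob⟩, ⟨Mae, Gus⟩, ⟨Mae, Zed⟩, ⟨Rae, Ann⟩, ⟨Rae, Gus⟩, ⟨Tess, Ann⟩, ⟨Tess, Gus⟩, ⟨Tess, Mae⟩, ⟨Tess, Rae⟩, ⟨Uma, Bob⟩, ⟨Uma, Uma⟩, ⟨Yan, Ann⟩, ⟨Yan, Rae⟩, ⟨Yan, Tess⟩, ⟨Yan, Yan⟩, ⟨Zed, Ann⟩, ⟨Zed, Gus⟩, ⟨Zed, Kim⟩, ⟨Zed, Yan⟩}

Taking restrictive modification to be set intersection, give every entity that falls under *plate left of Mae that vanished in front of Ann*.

{Ann, Gus, Yan}

⟦left of Mae⟧ = {x : ⟨x, Mae⟩ ∈ ⟦left of⟧} = {Ann, Bob, Gus, Kim, Mae, Uma, Yan, Zed}
⟦that vanished⟧ = ⟦vanished⟧ = {Ann, Dan, Gus, Kim, Tess, Yan, Zed}
⟦in front of Ann⟧ = {x : ⟨x, Ann⟩ ∈ ⟦in front of⟧} = {Ann, Dan, Gus, Mae, Rae, Tess, Yan, Zed}
⟦plate⟧ = {Ann, Bob, Gus, Kim, Rae, Tess, Uma, Yan}
… ∩ ⟦left of Mae⟧ = {Ann, Bob, Gus, Kim, Rae, Tess, Uma, Yan} ∩ {Ann, Bob, Gus, Kim, Mae, Uma, Yan, Zed} = {Ann, Bob, Gus, Kim, Uma, Yan}
… ∩ ⟦that vanished⟧ = {Ann, Bob, Gus, Kim, Uma, Yan} ∩ {Ann, Dan, Gus, Kim, Tess, Yan, Zed} = {Ann, Gus, Kim, Yan}
… ∩ ⟦in front of Ann⟧ = {Ann, Gus, Kim, Yan} ∩ {Ann, Dan, Gus, Mae, Rae, Tess, Yan, Zed} = {Ann, Gus, Yan}
So ⟦plate left of Mae that vanished in front of Ann⟧ = {Ann, Gus, Yan}.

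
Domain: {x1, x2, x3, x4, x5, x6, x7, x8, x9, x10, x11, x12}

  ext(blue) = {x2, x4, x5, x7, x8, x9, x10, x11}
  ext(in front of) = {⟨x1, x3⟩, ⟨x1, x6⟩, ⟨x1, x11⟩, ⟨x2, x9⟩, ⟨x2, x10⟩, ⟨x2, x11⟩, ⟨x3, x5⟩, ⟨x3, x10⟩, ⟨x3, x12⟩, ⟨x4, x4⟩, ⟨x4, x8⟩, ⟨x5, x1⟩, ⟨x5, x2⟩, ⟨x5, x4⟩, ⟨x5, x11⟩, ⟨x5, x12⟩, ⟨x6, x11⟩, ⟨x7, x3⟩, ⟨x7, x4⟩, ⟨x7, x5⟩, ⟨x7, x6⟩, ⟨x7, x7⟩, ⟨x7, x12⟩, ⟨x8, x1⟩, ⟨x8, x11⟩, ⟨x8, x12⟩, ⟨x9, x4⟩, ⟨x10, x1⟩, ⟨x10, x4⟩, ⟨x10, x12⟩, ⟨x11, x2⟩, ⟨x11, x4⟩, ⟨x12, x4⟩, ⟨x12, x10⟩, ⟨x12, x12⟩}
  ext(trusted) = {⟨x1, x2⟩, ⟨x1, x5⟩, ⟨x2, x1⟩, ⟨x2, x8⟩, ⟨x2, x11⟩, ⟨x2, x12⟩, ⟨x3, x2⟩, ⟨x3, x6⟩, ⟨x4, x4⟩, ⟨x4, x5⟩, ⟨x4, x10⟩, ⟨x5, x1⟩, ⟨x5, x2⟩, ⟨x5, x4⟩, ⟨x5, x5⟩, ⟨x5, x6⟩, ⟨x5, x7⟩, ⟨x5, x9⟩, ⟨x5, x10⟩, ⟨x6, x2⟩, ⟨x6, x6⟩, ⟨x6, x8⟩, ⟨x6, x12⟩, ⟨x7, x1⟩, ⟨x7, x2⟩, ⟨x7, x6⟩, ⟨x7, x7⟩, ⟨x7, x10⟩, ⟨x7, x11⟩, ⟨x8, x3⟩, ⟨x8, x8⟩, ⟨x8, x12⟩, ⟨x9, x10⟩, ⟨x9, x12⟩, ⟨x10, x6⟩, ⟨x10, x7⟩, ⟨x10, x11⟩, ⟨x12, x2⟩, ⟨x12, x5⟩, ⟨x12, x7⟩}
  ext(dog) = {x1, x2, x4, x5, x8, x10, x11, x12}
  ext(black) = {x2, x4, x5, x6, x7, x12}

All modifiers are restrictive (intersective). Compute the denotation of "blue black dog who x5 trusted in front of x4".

⟦who x5 trusted⟧ = {x : ⟨x5, x⟩ ∈ ⟦trusted⟧} = {x1, x2, x4, x5, x6, x7, x9, x10}
⟦in front of x4⟧ = {x : ⟨x, x4⟩ ∈ ⟦in front of⟧} = {x4, x5, x7, x9, x10, x11, x12}
⟦dog⟧ = {x1, x2, x4, x5, x8, x10, x11, x12}
… ∩ ⟦who x5 trusted⟧ = {x1, x2, x4, x5, x8, x10, x11, x12} ∩ {x1, x2, x4, x5, x6, x7, x9, x10} = {x1, x2, x4, x5, x10}
… ∩ ⟦in front of x4⟧ = {x1, x2, x4, x5, x10} ∩ {x4, x5, x7, x9, x10, x11, x12} = {x4, x5, x10}
… ∩ ⟦blue⟧ = {x4, x5, x10} ∩ {x2, x4, x5, x7, x8, x9, x10, x11} = {x4, x5, x10}
… ∩ ⟦black⟧ = {x4, x5, x10} ∩ {x2, x4, x5, x6, x7, x12} = {x4, x5}
So ⟦blue black dog who x5 trusted in front of x4⟧ = {x4, x5}.

{x4, x5}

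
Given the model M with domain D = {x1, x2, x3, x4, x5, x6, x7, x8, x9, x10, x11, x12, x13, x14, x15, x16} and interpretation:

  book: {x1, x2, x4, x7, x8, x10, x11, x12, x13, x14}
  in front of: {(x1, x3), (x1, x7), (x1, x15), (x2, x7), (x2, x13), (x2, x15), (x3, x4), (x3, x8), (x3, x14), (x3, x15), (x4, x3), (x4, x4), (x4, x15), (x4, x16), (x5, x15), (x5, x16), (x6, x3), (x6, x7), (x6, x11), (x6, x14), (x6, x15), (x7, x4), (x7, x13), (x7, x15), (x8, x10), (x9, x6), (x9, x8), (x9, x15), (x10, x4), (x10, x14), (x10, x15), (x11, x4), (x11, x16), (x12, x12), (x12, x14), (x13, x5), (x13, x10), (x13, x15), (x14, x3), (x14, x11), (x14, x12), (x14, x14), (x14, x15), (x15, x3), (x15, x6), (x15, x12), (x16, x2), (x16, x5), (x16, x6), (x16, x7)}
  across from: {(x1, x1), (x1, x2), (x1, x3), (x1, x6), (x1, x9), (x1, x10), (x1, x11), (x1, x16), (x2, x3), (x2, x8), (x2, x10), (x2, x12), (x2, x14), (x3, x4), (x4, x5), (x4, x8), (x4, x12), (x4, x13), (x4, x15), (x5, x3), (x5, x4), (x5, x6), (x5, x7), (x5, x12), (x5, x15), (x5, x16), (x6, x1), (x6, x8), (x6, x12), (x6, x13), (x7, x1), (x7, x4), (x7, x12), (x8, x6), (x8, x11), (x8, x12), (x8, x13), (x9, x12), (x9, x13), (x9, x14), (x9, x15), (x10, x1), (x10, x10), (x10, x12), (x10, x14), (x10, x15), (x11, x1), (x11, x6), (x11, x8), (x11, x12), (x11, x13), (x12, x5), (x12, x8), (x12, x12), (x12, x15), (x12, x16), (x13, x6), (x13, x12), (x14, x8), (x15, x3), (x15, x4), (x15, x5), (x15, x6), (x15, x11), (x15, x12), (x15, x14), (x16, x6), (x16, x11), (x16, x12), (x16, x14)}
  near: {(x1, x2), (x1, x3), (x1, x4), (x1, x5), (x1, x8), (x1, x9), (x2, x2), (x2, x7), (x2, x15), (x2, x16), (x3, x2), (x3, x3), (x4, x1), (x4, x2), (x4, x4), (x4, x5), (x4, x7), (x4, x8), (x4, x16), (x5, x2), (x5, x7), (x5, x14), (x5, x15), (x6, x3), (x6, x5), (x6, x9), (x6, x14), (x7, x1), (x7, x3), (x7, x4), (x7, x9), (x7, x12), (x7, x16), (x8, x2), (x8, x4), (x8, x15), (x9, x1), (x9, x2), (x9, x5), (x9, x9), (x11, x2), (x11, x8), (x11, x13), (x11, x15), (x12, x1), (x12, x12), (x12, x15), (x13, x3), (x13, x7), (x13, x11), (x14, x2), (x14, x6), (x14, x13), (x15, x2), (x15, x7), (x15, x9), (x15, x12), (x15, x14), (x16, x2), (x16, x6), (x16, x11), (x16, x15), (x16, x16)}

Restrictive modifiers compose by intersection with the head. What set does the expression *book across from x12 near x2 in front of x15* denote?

⟦across from x12⟧ = {x : ⟨x, x12⟩ ∈ ⟦across from⟧} = {x2, x4, x5, x6, x7, x8, x9, x10, x11, x12, x13, x15, x16}
⟦near x2⟧ = {x : ⟨x, x2⟩ ∈ ⟦near⟧} = {x1, x2, x3, x4, x5, x8, x9, x11, x14, x15, x16}
⟦in front of x15⟧ = {x : ⟨x, x15⟩ ∈ ⟦in front of⟧} = {x1, x2, x3, x4, x5, x6, x7, x9, x10, x13, x14}
⟦book⟧ = {x1, x2, x4, x7, x8, x10, x11, x12, x13, x14}
… ∩ ⟦across from x12⟧ = {x1, x2, x4, x7, x8, x10, x11, x12, x13, x14} ∩ {x2, x4, x5, x6, x7, x8, x9, x10, x11, x12, x13, x15, x16} = {x2, x4, x7, x8, x10, x11, x12, x13}
… ∩ ⟦near x2⟧ = {x2, x4, x7, x8, x10, x11, x12, x13} ∩ {x1, x2, x3, x4, x5, x8, x9, x11, x14, x15, x16} = {x2, x4, x8, x11}
… ∩ ⟦in front of x15⟧ = {x2, x4, x8, x11} ∩ {x1, x2, x3, x4, x5, x6, x7, x9, x10, x13, x14} = {x2, x4}
So ⟦book across from x12 near x2 in front of x15⟧ = {x2, x4}.

{x2, x4}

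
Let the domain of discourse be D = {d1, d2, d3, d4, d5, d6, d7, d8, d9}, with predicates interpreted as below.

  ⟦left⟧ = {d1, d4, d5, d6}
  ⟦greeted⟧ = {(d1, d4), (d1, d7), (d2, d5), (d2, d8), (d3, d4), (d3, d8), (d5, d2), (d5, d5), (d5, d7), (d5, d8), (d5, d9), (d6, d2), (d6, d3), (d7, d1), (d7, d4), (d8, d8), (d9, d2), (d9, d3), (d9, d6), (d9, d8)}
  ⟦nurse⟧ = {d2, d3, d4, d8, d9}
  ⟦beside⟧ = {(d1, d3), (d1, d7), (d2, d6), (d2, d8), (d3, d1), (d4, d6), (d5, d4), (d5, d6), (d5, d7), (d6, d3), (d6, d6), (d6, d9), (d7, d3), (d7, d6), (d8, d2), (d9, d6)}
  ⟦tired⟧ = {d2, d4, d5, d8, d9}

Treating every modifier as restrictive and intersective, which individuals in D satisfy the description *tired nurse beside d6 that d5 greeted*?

⟦beside d6⟧ = {x : ⟨x, d6⟩ ∈ ⟦beside⟧} = {d2, d4, d5, d6, d7, d9}
⟦that d5 greeted⟧ = {x : ⟨d5, x⟩ ∈ ⟦greeted⟧} = {d2, d5, d7, d8, d9}
⟦nurse⟧ = {d2, d3, d4, d8, d9}
… ∩ ⟦beside d6⟧ = {d2, d3, d4, d8, d9} ∩ {d2, d4, d5, d6, d7, d9} = {d2, d4, d9}
… ∩ ⟦that d5 greeted⟧ = {d2, d4, d9} ∩ {d2, d5, d7, d8, d9} = {d2, d9}
… ∩ ⟦tired⟧ = {d2, d9} ∩ {d2, d4, d5, d8, d9} = {d2, d9}
So ⟦tired nurse beside d6 that d5 greeted⟧ = {d2, d9}.

{d2, d9}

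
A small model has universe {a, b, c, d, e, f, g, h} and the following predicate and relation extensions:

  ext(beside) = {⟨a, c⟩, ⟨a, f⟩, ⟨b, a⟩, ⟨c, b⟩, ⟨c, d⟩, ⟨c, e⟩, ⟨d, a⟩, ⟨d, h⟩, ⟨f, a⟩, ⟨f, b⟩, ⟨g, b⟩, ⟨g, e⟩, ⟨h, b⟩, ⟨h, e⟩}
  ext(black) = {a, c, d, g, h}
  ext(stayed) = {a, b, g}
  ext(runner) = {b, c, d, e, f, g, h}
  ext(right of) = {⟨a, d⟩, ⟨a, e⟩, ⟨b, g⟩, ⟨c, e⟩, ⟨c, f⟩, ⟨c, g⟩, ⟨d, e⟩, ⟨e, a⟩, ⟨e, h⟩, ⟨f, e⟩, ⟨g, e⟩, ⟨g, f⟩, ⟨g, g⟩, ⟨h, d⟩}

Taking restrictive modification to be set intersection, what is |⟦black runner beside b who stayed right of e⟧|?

⟦beside b⟧ = {x : ⟨x, b⟩ ∈ ⟦beside⟧} = {c, f, g, h}
⟦who stayed⟧ = ⟦stayed⟧ = {a, b, g}
⟦right of e⟧ = {x : ⟨x, e⟩ ∈ ⟦right of⟧} = {a, c, d, f, g}
⟦runner⟧ = {b, c, d, e, f, g, h}
… ∩ ⟦beside b⟧ = {b, c, d, e, f, g, h} ∩ {c, f, g, h} = {c, f, g, h}
… ∩ ⟦who stayed⟧ = {c, f, g, h} ∩ {a, b, g} = {g}
… ∩ ⟦right of e⟧ = {g} ∩ {a, c, d, f, g} = {g}
… ∩ ⟦black⟧ = {g} ∩ {a, c, d, g, h} = {g}
⟦black runner beside b who stayed right of e⟧ = {g}, so the cardinality is 1.

1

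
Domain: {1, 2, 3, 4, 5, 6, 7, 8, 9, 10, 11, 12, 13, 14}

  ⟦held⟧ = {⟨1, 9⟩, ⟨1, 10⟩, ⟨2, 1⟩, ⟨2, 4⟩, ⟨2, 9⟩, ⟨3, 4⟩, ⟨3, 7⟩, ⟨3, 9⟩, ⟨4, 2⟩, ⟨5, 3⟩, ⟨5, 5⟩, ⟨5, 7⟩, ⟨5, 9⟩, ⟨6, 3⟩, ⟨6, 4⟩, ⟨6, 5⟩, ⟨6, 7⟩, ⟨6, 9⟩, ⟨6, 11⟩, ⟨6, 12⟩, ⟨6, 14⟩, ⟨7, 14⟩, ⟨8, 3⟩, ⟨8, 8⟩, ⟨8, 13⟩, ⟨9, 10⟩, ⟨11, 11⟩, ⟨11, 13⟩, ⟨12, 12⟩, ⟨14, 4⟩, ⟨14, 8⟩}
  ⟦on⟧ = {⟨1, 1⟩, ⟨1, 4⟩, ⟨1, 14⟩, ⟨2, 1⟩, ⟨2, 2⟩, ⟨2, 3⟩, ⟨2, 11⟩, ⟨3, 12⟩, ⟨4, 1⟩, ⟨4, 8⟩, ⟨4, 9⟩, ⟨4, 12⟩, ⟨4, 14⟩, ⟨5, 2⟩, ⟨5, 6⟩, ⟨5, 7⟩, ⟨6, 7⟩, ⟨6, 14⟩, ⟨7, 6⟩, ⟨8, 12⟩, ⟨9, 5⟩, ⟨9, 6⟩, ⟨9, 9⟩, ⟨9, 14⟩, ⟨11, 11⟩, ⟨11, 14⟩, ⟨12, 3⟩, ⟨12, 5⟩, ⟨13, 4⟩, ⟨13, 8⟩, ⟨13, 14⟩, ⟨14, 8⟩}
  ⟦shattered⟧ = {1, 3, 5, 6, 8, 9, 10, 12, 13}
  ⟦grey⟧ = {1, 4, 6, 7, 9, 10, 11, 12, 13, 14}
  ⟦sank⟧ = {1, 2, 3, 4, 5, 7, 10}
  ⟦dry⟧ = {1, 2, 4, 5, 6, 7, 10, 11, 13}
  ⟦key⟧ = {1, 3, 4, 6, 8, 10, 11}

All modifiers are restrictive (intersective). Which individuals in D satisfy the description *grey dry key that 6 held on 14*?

{4, 11}

⟦that 6 held⟧ = {x : ⟨6, x⟩ ∈ ⟦held⟧} = {3, 4, 5, 7, 9, 11, 12, 14}
⟦on 14⟧ = {x : ⟨x, 14⟩ ∈ ⟦on⟧} = {1, 4, 6, 9, 11, 13}
⟦key⟧ = {1, 3, 4, 6, 8, 10, 11}
… ∩ ⟦that 6 held⟧ = {1, 3, 4, 6, 8, 10, 11} ∩ {3, 4, 5, 7, 9, 11, 12, 14} = {3, 4, 11}
… ∩ ⟦on 14⟧ = {3, 4, 11} ∩ {1, 4, 6, 9, 11, 13} = {4, 11}
… ∩ ⟦grey⟧ = {4, 11} ∩ {1, 4, 6, 7, 9, 10, 11, 12, 13, 14} = {4, 11}
… ∩ ⟦dry⟧ = {4, 11} ∩ {1, 2, 4, 5, 6, 7, 10, 11, 13} = {4, 11}
So ⟦grey dry key that 6 held on 14⟧ = {4, 11}.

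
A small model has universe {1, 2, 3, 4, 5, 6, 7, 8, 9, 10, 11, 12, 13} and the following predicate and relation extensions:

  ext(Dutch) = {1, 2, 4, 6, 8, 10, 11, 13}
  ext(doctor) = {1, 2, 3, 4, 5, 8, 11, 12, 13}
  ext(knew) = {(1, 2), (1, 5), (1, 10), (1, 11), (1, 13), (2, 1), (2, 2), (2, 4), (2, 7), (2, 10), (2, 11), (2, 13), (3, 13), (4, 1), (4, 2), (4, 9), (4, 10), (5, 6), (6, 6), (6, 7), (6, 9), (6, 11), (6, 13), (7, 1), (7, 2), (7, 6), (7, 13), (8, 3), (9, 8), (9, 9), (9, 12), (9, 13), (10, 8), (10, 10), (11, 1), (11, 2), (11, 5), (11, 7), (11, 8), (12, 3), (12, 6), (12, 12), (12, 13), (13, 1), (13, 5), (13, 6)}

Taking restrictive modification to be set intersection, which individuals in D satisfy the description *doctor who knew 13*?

⟦who knew 13⟧ = {x : ⟨x, 13⟩ ∈ ⟦knew⟧} = {1, 2, 3, 6, 7, 9, 12}
⟦doctor⟧ = {1, 2, 3, 4, 5, 8, 11, 12, 13}
… ∩ ⟦who knew 13⟧ = {1, 2, 3, 4, 5, 8, 11, 12, 13} ∩ {1, 2, 3, 6, 7, 9, 12} = {1, 2, 3, 12}
So ⟦doctor who knew 13⟧ = {1, 2, 3, 12}.

{1, 2, 3, 12}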